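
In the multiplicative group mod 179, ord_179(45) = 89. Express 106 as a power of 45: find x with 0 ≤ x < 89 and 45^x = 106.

28

Baby-step giant-step with m = ceil(sqrt(89)) = 10.
Baby table (45^j mod 179 for j=0..9):
  0:1  1:45  2:56  3:14  4:93  5:68  6:17  7:49
  8:57  9:59
Giant step factor: 45^(-10) ≡ 173 (mod 179).
Scan 106·173^i mod 179 for i = 0, 1, …:
  i=0: 106   i=1: 80   i=2: 57
Match at i=2, j=8: x = 2·10 + 8 = 28.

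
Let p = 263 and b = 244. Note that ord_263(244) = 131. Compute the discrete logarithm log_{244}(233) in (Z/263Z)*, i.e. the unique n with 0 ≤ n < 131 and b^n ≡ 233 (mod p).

Baby-step giant-step with m = ceil(sqrt(131)) = 12.
Baby table (244^j mod 263 for j=0..11):
  0:1  1:244  2:98  3:242  4:136  5:46  6:178  7:37
  8:86  9:207  10:12  11:35
Giant step factor: 244^(-12) ≡ 70 (mod 263).
Scan 233·70^i mod 263 for i = 0, 1, …:
  i=0: 233   i=1: 4   i=2: 17   i=3: 138
  i=4: 192   i=5: 27   i=6: 49   i=7: 11
  i=8: 244
Match at i=8, j=1: n = 8·12 + 1 = 97.

97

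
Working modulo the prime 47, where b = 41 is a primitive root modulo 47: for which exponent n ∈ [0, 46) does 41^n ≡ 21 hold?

28

Successive powers of 41 modulo 47:
  41^0=1  41^1=41  41^2=36  41^3=19  41^4=27  41^5=26
  41^6=32  41^7=43  41^8=24  41^9=44  41^10=18  41^11=33
  41^12=37  41^13=13  41^14=16  41^15=45  41^16=12  41^17=22
  41^18=9  41^19=40  41^20=42  41^21=30  41^22=8  41^23=46
  41^24=6  41^25=11  41^26=28  41^27=20  41^28=21
So 41^28 ≡ 21 (mod 47), giving n = 28.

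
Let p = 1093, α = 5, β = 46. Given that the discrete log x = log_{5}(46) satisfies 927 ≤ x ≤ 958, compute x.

927

Compute 5^927 mod 1093 = 46, then multiply by 5 repeatedly:
  5^927=46
Found 46 at exponent 927.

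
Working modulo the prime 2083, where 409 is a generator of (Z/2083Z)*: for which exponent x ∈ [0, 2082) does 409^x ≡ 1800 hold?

1069

Baby-step giant-step with m = ceil(sqrt(2082)) = 46.
Baby table (409^j mod 2083 for j=0..45):
  0:1  1:409  2:641  3:1794  4:530  5:138  6:201  7:972
  8:1778  9:235  10:297  11:659  12:824  13:1653  14:1185  15:1409
  16:1373  17:1230  18:1067  19:1056  20:723  21:2004  22:1017  23:1436
  24:2001  25:1873  26:1596  27:785  28:283  29:1182  30:182  31:1533
  32:14  33:1560  34:642  35:120  36:1171  37:1932  38:731  39:1110
  40:1979  41:1207  42:2075  43:894  44:1121  45:229
Giant step factor: 409^(-46) ≡ 760 (mod 2083).
Scan 1800·760^i mod 2083 for i = 0, 1, …:
  i=0: 1800   i=1: 1552   i=2: 542   i=3: 1569
  i=4: 964   i=5: 1507   i=6: 1753   i=7: 1243
  i=8: 1081   i=9: 858     …   i=22: 1226
  i=23: 659
Match at i=23, j=11: x = 23·46 + 11 = 1069.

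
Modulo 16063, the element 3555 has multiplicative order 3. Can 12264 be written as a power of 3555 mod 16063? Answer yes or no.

no

12264 ∈ ⟨3555⟩ iff 12264^3 ≡ 1 (mod 16063), since |⟨3555⟩| = 3.
12264^3 mod 16063 = 13903.
Since 13903 ≠ 1, 12264 does not lie in the subgroup.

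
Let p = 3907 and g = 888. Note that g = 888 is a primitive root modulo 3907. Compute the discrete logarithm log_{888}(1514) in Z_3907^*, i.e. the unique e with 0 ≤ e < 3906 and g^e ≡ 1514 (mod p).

Baby-step giant-step with m = ceil(sqrt(3906)) = 63.
Baby table (888^j mod 3907 for j=0..62):
  0:1  1:888  2:3237  3:2811  4:3502  5:3711  6:1767  7:2389
  8:3838  9:1240  10:3253  11:1391  12:596  13:1803  14:3101  15:3160
  16:854  17:394  18:2149  19:1696  20:1853  21:617  22:916  23:752
  24:3586  25:163  26:185  27:186  28:1074  29:404  30:3215  31:2810
  32:2614  33:474  34:2863  35:2794  36:127  37:3380  38:864  39:1460
  40:3263  41:2457  42:1710  43:2564  44:2958  45:1200  46:2896  47:842
  48:1459  49:2375  50:3127  51:2806  52:2969  53:3154  54:3340  55:507
  56:911  57:219  58:3029  59:1736  60:2210  61:1166  62:53
Giant step factor: 888^(-63) ≡ 369 (mod 3907).
Scan 1514·369^i mod 3907 for i = 0, 1, …:
  i=0: 1514   i=1: 3872   i=2: 2713   i=3: 905
  i=4: 1850   i=5: 2832   i=6: 1839   i=7: 2680
  i=8: 449   i=9: 1587     …   i=49: 3397
  i=50: 3253
Match at i=50, j=10: e = 50·63 + 10 = 3160.

3160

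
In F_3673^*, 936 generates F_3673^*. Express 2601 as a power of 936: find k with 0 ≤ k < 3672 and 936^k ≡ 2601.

2864

Baby-step giant-step with m = ceil(sqrt(3672)) = 61.
Baby table (936^j mod 3673 for j=0..60):
  0:1  1:936  2:1922  3:2895  4:2719  5:3268  6:2912  7:266
  8:2885  9:705  10:2413  11:3346  12:2460  13:3262  14:969  15:3426
  16:207  17:2756  18:1170  19:566  20:864  21:644  22:412  23:3640
  24:2169  25:2688  26:3636  27:2098  28:2346  29:3075  30:2241  31:293
  32:2446  33:1177  34:3445  35:3299  36:2544  37:1080  38:805  39:515
  40:877  41:1793  42:3360  43:872  44:786  45:1096  46:1089  47:1883
  48:3121  49:1221  50:553  51:3388  52:1369  53:3180  54:1350  55:88
  56:1562  57:178  58:1323  59:527  60:1090
Giant step factor: 936^(-61) ≡ 2301 (mod 3673).
Scan 2601·2301^i mod 3673 for i = 0, 1, …:
  i=0: 2601   i=1: 1584   i=2: 1168   i=3: 2605
  i=4: 3442   i=5: 1054   i=6: 1074   i=7: 3018
  i=8: 2448   i=9: 2139     …   i=45: 1442
  i=46: 1323
Match at i=46, j=58: k = 46·61 + 58 = 2864.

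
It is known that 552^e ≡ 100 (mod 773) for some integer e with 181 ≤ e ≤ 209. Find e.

192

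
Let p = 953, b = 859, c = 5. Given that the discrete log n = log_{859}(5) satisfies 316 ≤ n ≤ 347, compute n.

Compute 859^316 mod 953 = 744, then multiply by 859 repeatedly:
  859^316=744  859^317=586  859^318=190  859^319=247  859^320=607
  859^321=122  859^322=921  859^323=149  859^324=289  859^325=471
  859^326=517  859^327=5
Found 5 at exponent 327.

327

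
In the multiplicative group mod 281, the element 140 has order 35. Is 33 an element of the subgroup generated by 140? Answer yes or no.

no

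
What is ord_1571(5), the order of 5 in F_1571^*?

785

The order of 5 must divide p − 1 = 1570 = 2 · 5 · 157.
Divisors: 1, 2, 5, 10, 157, 314, 785, 1570.
Check each in increasing order: 5^1 ≡ 5;  5^2 ≡ 25;  5^5 ≡ 1554;  5^10 ≡ 289;  5^157 ≡ 621;  5^314 ≡ 746;  5^785 ≡ 1.
Smallest exponent giving 1 is 785.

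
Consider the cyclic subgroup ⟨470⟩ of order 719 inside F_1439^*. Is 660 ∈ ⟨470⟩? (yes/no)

660 ∈ ⟨470⟩ iff 660^719 ≡ 1 (mod 1439), since |⟨470⟩| = 719.
660^719 mod 1439 = 1438.
Since 1438 ≠ 1, 660 does not lie in the subgroup.

no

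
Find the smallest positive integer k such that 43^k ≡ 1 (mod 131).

65

The order of 43 must divide p − 1 = 130 = 2 · 5 · 13.
Divisors: 1, 2, 5, 10, 13, 26, 65, 130.
Check each in increasing order: 43^1 ≡ 43;  43^2 ≡ 15;  43^5 ≡ 112;  43^10 ≡ 99;  43^13 ≡ 58;  43^26 ≡ 89;  43^65 ≡ 1.
Smallest exponent giving 1 is 65.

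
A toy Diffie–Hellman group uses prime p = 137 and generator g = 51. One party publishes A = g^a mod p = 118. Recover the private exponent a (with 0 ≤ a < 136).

118

Baby-step giant-step with m = ceil(sqrt(136)) = 12.
Baby table (51^j mod 137 for j=0..11):
  0:1  1:51  2:135  3:35  4:4  5:67  6:129  7:3
  8:16  9:131  10:105  11:12
Giant step factor: 51^(-12) ≡ 15 (mod 137).
Scan 118·15^i mod 137 for i = 0, 1, …:
  i=0: 118   i=1: 126   i=2: 109   i=3: 128
  i=4: 2   i=5: 30   i=6: 39   i=7: 37
  i=8: 7   i=9: 105
Match at i=9, j=10: a = 9·12 + 10 = 118.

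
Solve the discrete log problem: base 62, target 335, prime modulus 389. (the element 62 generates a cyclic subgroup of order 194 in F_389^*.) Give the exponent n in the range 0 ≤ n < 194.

Baby-step giant-step with m = ceil(sqrt(194)) = 14.
Baby table (62^j mod 389 for j=0..13):
  0:1  1:62  2:343  3:260  4:171  5:99  6:303  7:114
  8:66  9:202  10:76  11:44  12:5  13:310
Giant step factor: 62^(-14) ≡ 252 (mod 389).
Scan 335·252^i mod 389 for i = 0, 1, …:
  i=0: 335   i=1: 7   i=2: 208   i=3: 290
  i=4: 337   i=5: 122   i=6: 13   i=7: 164
  i=8: 94   i=9: 348   i=10: 171
Match at i=10, j=4: n = 10·14 + 4 = 144.

144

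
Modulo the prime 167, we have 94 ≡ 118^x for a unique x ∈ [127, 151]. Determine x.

140

Compute 118^127 mod 167 = 60, then multiply by 118 repeatedly:
  118^127=60  118^128=66  118^129=106  118^130=150  118^131=165
  118^132=98  118^133=41  118^134=162  118^135=78  118^136=19
  118^137=71  118^138=28  118^139=131  118^140=94
Found 94 at exponent 140.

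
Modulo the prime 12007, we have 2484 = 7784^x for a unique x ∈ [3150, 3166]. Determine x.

3158

Compute 7784^3150 mod 12007 = 6021, then multiply by 7784 repeatedly:
  7784^3150=6021  7784^3151=4143  7784^3152=10317  7784^3153=4712  7784^3154=8830
  7784^3155=4652  7784^3156=10063  7784^3157=8731  7784^3158=2484
Found 2484 at exponent 3158.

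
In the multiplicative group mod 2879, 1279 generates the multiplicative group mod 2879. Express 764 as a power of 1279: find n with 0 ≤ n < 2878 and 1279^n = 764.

2286

Baby-step giant-step with m = ceil(sqrt(2878)) = 54.
Baby table (1279^j mod 2879 for j=0..53):
  0:1  1:1279  2:569  3:2243  4:1313  5:870  6:1436  7:2721
  8:2327  9:2226  10:2602  11:2713  12:732  13:553  14:1932  15:846
  16:2409  17:581  18:317  19:2383  20:1875  21:2797  22:1645  23:2285
  24:330  25:1736  26:635  27:287  28:1440  29:2079  30:1724  31:2561
  32:2096  33:435  34:718  35:2800  36:2603  37:1113  38:1301  39:2796
  40:366  41:1716  42:966  43:423  44:2644  45:1730  46:1598  47:2631
  48:2377  49:2838  50:2262  51:2582  52:165  53:868
Giant step factor: 1279^(-54) ≡ 2276 (mod 2879).
Scan 764·2276^i mod 2879 for i = 0, 1, …:
  i=0: 764   i=1: 2827   i=2: 2566   i=3: 1604
  i=4: 132   i=5: 1016   i=6: 579   i=7: 2101
  i=8: 2736   i=9: 2738     …   i=41: 1322
  i=42: 317
Match at i=42, j=18: n = 42·54 + 18 = 2286.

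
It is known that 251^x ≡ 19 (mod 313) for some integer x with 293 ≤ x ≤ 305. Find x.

Compute 251^293 mod 313 = 46, then multiply by 251 repeatedly:
  251^293=46  251^294=278  251^295=292  251^296=50  251^297=30
  251^298=18  251^299=136  251^300=19
Found 19 at exponent 300.

300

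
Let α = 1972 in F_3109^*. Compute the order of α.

777

The order of 1972 must divide p − 1 = 3108 = 2^2 · 3 · 7 · 37.
Divisors: 1, 2, 3, 4, 6, 7, 12, 14, 21, 28, 37, 42, 74, 84, 111, 148, 222, 259, 444, 518, 777, 1036, 1554, 3108.
Check each in increasing order: 1972^1 ≡ 1972;  1972^2 ≡ 2534;  1972^3 ≡ 885;  1972^4 ≡ 1071;  1972^6 ≡ 2866;  1972^7 ≡ 2699;  1972^12 ≡ 3087;  1972^14 ≡ 214;  1972^21 ≡ 2421;  1972^28 ≡ 2270;  1972^37 ≡ 330;  1972^42 ≡ 776;  1972^74 ≡ 85;  1972^84 ≡ 2139;  1972^111 ≡ 69;  1972^148 ≡ 1007;  1972^222 ≡ 1652;  1972^259 ≡ 1085;  1972^444 ≡ 2511;  1972^518 ≡ 2023;  1972^777 ≡ 1.
Smallest exponent giving 1 is 777.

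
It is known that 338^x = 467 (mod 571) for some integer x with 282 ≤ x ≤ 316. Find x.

298

Compute 338^282 mod 571 = 549, then multiply by 338 repeatedly:
  338^282=549  338^283=558  338^284=174  338^285=570  338^286=233
  338^287=527  338^288=545  338^289=348  338^290=569  338^291=466
  338^292=483  338^293=519  338^294=125  338^295=567  338^296=361
  338^297=395  338^298=467
Found 467 at exponent 298.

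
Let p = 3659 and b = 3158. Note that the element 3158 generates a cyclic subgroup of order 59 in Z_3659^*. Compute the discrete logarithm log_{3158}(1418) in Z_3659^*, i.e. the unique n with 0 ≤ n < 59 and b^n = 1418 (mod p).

44

Baby-step giant-step with m = ceil(sqrt(59)) = 8.
Baby table (3158^j mod 3659 for j=0..7):
  0:1  1:3158  2:2189  3:1011  4:2090  5:3043  6:1260  7:1747
Giant step factor: 3158^(-8) ≡ 103 (mod 3659).
Scan 1418·103^i mod 3659 for i = 0, 1, …:
  i=0: 1418   i=1: 3353   i=2: 1413   i=3: 2838
  i=4: 3253   i=5: 2090
Match at i=5, j=4: n = 5·8 + 4 = 44.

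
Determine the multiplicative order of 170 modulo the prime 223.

222

The order of 170 must divide p − 1 = 222 = 2 · 3 · 37.
Divisors: 1, 2, 3, 6, 37, 74, 111, 222.
Check each in increasing order: 170^1 ≡ 170;  170^2 ≡ 133;  170^3 ≡ 87;  170^6 ≡ 210;  170^37 ≡ 40;  170^74 ≡ 39;  170^111 ≡ 222;  170^222 ≡ 1.
Smallest exponent giving 1 is 222.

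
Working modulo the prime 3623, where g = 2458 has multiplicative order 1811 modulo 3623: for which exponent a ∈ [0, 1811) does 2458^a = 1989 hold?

364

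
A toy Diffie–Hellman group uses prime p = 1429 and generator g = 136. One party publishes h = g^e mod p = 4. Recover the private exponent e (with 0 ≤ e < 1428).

1258

Baby-step giant-step with m = ceil(sqrt(1428)) = 38.
Baby table (136^j mod 1429 for j=0..37):
  0:1  1:136  2:1348  3:416  4:845  5:600  6:147  7:1415
  8:954  9:1134  10:1321  11:1031  12:174  13:800  14:196  15:934
  16:1272  17:83  18:1285  19:422  20:232  21:114  22:1214  23:769
  24:267  25:587  26:1237  27:1039  28:1262  29:152  30:666  31:549
  32:356  33:1259  34:1173  35:909  36:730  37:679
Giant step factor: 136^(-38) ≡ 906 (mod 1429).
Scan 4·906^i mod 1429 for i = 0, 1, …:
  i=0: 4   i=1: 766   i=2: 931   i=3: 376
  i=4: 554   i=5: 345   i=6: 1048   i=7: 632
  i=8: 992   i=9: 1340     …   i=32: 135
  i=33: 845
Match at i=33, j=4: e = 33·38 + 4 = 1258.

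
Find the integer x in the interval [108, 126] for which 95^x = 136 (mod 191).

120

Compute 95^108 mod 191 = 100, then multiply by 95 repeatedly:
  95^108=100  95^109=141  95^110=25  95^111=83  95^112=54
  95^113=164  95^114=109  95^115=41  95^116=75  95^117=58
  95^118=162  95^119=110  95^120=136
Found 136 at exponent 120.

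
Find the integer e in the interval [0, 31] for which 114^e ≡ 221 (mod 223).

9

Compute 114^0 mod 223 = 1, then multiply by 114 repeatedly:
  114^0=1  114^1=114  114^2=62  114^3=155  114^4=53
  114^5=21  114^6=164  114^7=187  114^8=133  114^9=221
Found 221 at exponent 9.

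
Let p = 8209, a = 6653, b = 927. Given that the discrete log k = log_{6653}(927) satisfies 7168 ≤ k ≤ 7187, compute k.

Compute 6653^7168 mod 8209 = 8073, then multiply by 6653 repeatedly:
  6653^7168=8073  6653^7169=6391  6653^7170=4912  6653^7171=7716  6653^7172=3671
  6653^7173=1388  6653^7174=7448  6653^7175=2020  6653^7176=927
Found 927 at exponent 7176.

7176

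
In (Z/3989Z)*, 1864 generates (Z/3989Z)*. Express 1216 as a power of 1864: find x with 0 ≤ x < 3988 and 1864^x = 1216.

Baby-step giant-step with m = ceil(sqrt(3988)) = 64.
Baby table (1864^j mod 3989 for j=0..63):
  0:1  1:1864  2:77  3:3913  4:1940  5:2126  6:1787  7:153
  8:1973  9:3803  10:339  11:1634  12:2169  13:2159  14:3464  15:2694
  16:3454  17:10  18:2684  19:770  20:3229  21:3444  22:1315  23:1914
  24:1530  25:3774  26:2129  27:3390  28:384  29:1745  30:1645  31:2728
  32:3006  33:2628  34:100  35:2906  36:3711  37:378  38:2528  39:1183
  40:3184  41:3333  42:1839  43:1345  44:1988  45:3840  46:1494  47:494
  48:3346  49:2137  50:2346  51:1000  52:1137  53:1209  54:3780  55:1346
  56:3852  57:3917  58:1418  59:2434  60:1483  61:3924  62:2499  63:2973
Giant step factor: 1864^(-64) ≡ 2609 (mod 3989).
Scan 1216·2609^i mod 3989 for i = 0, 1, …:
  i=0: 1216   i=1: 1289   i=2: 274   i=3: 835
  i=4: 521   i=5: 3029   i=6: 452   i=7: 2513
  i=8: 2490   i=9: 2318     …   i=13: 2863
  i=14: 2159
Match at i=14, j=13: x = 14·64 + 13 = 909.

909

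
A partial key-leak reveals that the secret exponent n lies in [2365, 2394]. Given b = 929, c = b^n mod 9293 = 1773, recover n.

Compute 929^2365 mod 9293 = 246, then multiply by 929 repeatedly:
  929^2365=246  929^2366=5502  929^2367=208  929^2368=7372  929^2369=8940
  929^2370=6611  929^2371=8239  929^2372=5892  929^2373=91  929^2374=902
  929^2375=1588  929^2376=6958  929^2377=5347  929^2378=4901  929^2379=8752
  929^2380=8526  929^2381=3018  929^2382=6529  929^2383=6405  929^2384=2725
  929^2385=3829  929^2386=7215  929^2387=2482  929^2388=1114  929^2389=3383
  929^2390=1773
Found 1773 at exponent 2390.

2390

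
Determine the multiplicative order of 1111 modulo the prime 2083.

1041

The order of 1111 must divide p − 1 = 2082 = 2 · 3 · 347.
Divisors: 1, 2, 3, 6, 347, 694, 1041, 2082.
Check each in increasing order: 1111^1 ≡ 1111;  1111^2 ≡ 1185;  1111^3 ≡ 79;  1111^6 ≡ 2075;  1111^347 ≡ 1633;  1111^694 ≡ 449;  1111^1041 ≡ 1.
Smallest exponent giving 1 is 1041.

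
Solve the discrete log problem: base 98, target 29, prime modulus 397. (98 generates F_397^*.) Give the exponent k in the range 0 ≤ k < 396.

296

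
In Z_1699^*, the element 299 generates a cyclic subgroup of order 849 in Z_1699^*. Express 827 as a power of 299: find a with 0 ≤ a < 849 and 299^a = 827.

107

Baby-step giant-step with m = ceil(sqrt(849)) = 30.
Baby table (299^j mod 1699 for j=0..29):
  0:1  1:299  2:1053  3:532  4:1061  5:1225  6:990  7:384
  8:983  9:1689  10:408  11:1363  12:1476  13:1283  14:1342  15:294
  16:1257  17:364  18:100  19:1017  20:1661  21:531  22:762  23:172
  24:458  25:1022  26:1457  27:699  28:24  29:380
Giant step factor: 299^(-30) ≡ 678 (mod 1699).
Scan 827·678^i mod 1699 for i = 0, 1, …:
  i=0: 827   i=1: 36   i=2: 622   i=3: 364
Match at i=3, j=17: a = 3·30 + 17 = 107.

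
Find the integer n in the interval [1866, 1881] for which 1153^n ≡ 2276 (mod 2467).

1881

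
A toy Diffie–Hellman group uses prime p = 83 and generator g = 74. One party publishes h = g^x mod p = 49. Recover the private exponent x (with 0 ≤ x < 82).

32

Baby-step giant-step with m = ceil(sqrt(82)) = 10.
Baby table (74^j mod 83 for j=0..9):
  0:1  1:74  2:81  3:18  4:4  5:47  6:75  7:72
  8:16  9:22
Giant step factor: 74^(-10) ≡ 70 (mod 83).
Scan 49·70^i mod 83 for i = 0, 1, …:
  i=0: 49   i=1: 27   i=2: 64   i=3: 81
Match at i=3, j=2: x = 3·10 + 2 = 32.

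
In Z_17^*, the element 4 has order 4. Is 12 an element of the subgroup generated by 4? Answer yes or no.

no

12 ∈ ⟨4⟩ iff 12^4 ≡ 1 (mod 17), since |⟨4⟩| = 4.
12^4 mod 17 = 13.
Since 13 ≠ 1, 12 does not lie in the subgroup.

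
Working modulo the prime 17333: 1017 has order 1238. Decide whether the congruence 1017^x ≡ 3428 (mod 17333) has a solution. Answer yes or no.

3428 ∈ ⟨1017⟩ iff 3428^1238 ≡ 1 (mod 17333), since |⟨1017⟩| = 1238.
3428^1238 mod 17333 = 10507.
Since 10507 ≠ 1, 3428 does not lie in the subgroup.

no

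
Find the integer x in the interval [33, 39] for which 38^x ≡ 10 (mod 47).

Compute 38^33 mod 47 = 40, then multiply by 38 repeatedly:
  38^33=40  38^34=16  38^35=44  38^36=27  38^37=39
  38^38=25  38^39=10
Found 10 at exponent 39.

39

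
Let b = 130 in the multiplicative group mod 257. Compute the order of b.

256

The order of 130 must divide p − 1 = 256 = 2^8.
Divisors: 1, 2, 4, 8, 16, 32, 64, 128, 256.
Check each in increasing order: 130^1 ≡ 130;  130^2 ≡ 195;  130^4 ≡ 246;  130^8 ≡ 121;  130^16 ≡ 249;  130^32 ≡ 64;  130^64 ≡ 241;  130^128 ≡ 256;  130^256 ≡ 1.
Smallest exponent giving 1 is 256.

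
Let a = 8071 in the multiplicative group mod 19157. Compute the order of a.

9578

The order of 8071 must divide p − 1 = 19156 = 2^2 · 4789.
Divisors: 1, 2, 4, 4789, 9578, 19156.
Check each in increasing order: 8071^1 ≡ 8071;  8071^2 ≡ 7241;  8071^4 ≡ 18529;  8071^4789 ≡ 19156;  8071^9578 ≡ 1.
Smallest exponent giving 1 is 9578.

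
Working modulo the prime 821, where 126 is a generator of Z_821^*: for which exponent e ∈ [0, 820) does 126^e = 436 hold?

207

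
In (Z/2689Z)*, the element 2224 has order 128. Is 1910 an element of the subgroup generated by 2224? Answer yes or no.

1910 ∈ ⟨2224⟩ iff 1910^128 ≡ 1 (mod 2689), since |⟨2224⟩| = 128.
1910^128 mod 2689 = 1.
Since 1 = 1, 1910 lies in the subgroup.

yes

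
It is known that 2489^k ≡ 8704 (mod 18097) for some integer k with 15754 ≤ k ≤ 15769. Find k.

Compute 2489^15754 mod 18097 = 15169, then multiply by 2489 repeatedly:
  2489^15754=15169  2489^15755=5299  2489^15756=14595  2489^15757=6276  2489^15758=3253
  2489^15759=7358  2489^15760=17995  2489^15761=17577  2489^15762=8704
Found 8704 at exponent 15762.

15762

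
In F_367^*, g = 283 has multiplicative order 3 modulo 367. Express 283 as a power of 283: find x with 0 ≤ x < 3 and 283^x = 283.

1

Successive powers of 283 modulo 367:
  283^0=1  283^1=283
So 283^1 ≡ 283 (mod 367), giving x = 1.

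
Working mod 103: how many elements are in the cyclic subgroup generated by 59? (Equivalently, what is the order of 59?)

The order of 59 must divide p − 1 = 102 = 2 · 3 · 17.
Divisors: 1, 2, 3, 6, 17, 34, 51, 102.
Check each in increasing order: 59^1 ≡ 59;  59^2 ≡ 82;  59^3 ≡ 100;  59^6 ≡ 9;  59^17 ≡ 56;  59^34 ≡ 46;  59^51 ≡ 1.
Smallest exponent giving 1 is 51.

51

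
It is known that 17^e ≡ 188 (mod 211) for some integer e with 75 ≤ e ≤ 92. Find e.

84

Compute 17^75 mod 211 = 63, then multiply by 17 repeatedly:
  17^75=63  17^76=16  17^77=61  17^78=193  17^79=116
  17^80=73  17^81=186  17^82=208  17^83=160  17^84=188
Found 188 at exponent 84.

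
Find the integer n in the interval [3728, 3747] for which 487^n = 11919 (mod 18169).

Compute 487^3728 mod 18169 = 10946, then multiply by 487 repeatedly:
  487^3728=10946  487^3729=7185  487^3730=10647  487^3731=6924  487^3732=10723
  487^3733=7598  487^3734=11919
Found 11919 at exponent 3734.

3734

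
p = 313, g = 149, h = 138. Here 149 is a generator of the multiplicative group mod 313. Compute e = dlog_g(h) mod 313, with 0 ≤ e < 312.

Baby-step giant-step with m = ceil(sqrt(312)) = 18.
Baby table (149^j mod 313 for j=0..17):
  0:1  1:149  2:291  3:165  4:171  5:126  6:307  7:45
  8:132  9:262  10:226  11:183  12:36  13:43  14:147  15:306
  16:209  17:154
Giant step factor: 149^(-18) ≡ 71 (mod 313).
Scan 138·71^i mod 313 for i = 0, 1, …:
  i=0: 138   i=1: 95   i=2: 172   i=3: 5
  i=4: 42   i=5: 165
Match at i=5, j=3: e = 5·18 + 3 = 93.

93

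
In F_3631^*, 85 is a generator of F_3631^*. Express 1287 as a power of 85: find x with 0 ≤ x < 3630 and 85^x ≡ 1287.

2915

Baby-step giant-step with m = ceil(sqrt(3630)) = 61.
Baby table (85^j mod 3631 for j=0..60):
  0:1  1:85  2:3594  3:486  4:1369  5:173  6:181  7:861
  8:565  9:822  10:881  11:2265  12:82  13:3339  14:597  15:3542
  16:3328  17:3293  18:318  19:1613  20:2758  21:2046  22:3253  23:549
  24:3093  25:1473  26:1751  27:3595  28:571  29:1332  30:659  31:1550
  32:1034  33:746  34:1683  35:1446  36:3087  37:963  38:1973  39:679
  40:3250  41:294  42:3204  43:15  44:1275  45:3076  46:28  47:2380
  48:2595  49:2715  50:2022  51:1213  52:1437  53:2322  54:1296  55:1230
  56:2882  57:1693  58:2296  59:2717  60:2192
Giant step factor: 85^(-61) ≡ 3105 (mod 3631).
Scan 1287·3105^i mod 3631 for i = 0, 1, …:
  i=0: 1287   i=1: 2035   i=2: 735   i=3: 1907
  i=4: 2705   i=5: 522   i=6: 1384   i=7: 1847
  i=8: 1586   i=9: 894     …   i=46: 71
  i=47: 2595
Match at i=47, j=48: x = 47·61 + 48 = 2915.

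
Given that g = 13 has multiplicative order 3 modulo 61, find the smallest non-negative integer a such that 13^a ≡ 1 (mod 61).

0

Successive powers of 13 modulo 61:
  13^0=1
So 13^0 ≡ 1 (mod 61), giving a = 0.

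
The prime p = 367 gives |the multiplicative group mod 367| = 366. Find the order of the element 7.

61

The order of 7 must divide p − 1 = 366 = 2 · 3 · 61.
Divisors: 1, 2, 3, 6, 61, 122, 183, 366.
Check each in increasing order: 7^1 ≡ 7;  7^2 ≡ 49;  7^3 ≡ 343;  7^6 ≡ 209;  7^61 ≡ 1.
Smallest exponent giving 1 is 61.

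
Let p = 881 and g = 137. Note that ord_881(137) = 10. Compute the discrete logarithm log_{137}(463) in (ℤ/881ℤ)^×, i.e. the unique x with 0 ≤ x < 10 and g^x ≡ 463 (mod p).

Successive powers of 137 modulo 881:
  137^0=1  137^1=137  137^2=268  137^3=595  137^4=463
So 137^4 ≡ 463 (mod 881), giving x = 4.

4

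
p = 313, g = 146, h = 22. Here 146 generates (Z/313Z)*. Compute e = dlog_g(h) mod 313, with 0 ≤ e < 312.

278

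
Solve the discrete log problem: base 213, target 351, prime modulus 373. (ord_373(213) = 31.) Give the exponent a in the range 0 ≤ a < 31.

26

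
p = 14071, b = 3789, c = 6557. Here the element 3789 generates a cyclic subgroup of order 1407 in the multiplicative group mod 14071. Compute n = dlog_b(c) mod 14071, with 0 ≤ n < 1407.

Baby-step giant-step with m = ceil(sqrt(1407)) = 38.
Baby table (3789^j mod 14071 for j=0..37):
  0:1  1:3789  2:4101  3:4305  4:3356  5:9771  6:1518  7:10734
  8:5936  9:6046  10:706  11:1544  12:10751  13:14065  14:5408  15:3536
  16:2312  17:8006  18:11729  19:4963  20:5951  21:6597  22:5937  23:9835
  24:4807  25:5849  26:36  27:9765  28:6926  29:199  30:8248  31:14052
  32:12435  33:6507  34:2631  35:6591  36:11345  37:13371
Giant step factor: 3789^(-38) ≡ 11122 (mod 14071).
Scan 6557·11122^i mod 14071 for i = 0, 1, …:
  i=0: 6557   i=1: 11032   i=2: 12855   i=3: 11950
  i=4: 7305   i=5: 256   i=6: 4890   i=7: 2165
  i=8: 3649   i=9: 3414     …   i=32: 2285
  i=33: 1544
Match at i=33, j=11: n = 33·38 + 11 = 1265.

1265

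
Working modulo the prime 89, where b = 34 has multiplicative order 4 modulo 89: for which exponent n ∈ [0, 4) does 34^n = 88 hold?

2

Successive powers of 34 modulo 89:
  34^0=1  34^1=34  34^2=88
So 34^2 ≡ 88 (mod 89), giving n = 2.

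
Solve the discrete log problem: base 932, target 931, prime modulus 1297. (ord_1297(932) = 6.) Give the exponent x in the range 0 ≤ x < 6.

2

Successive powers of 932 modulo 1297:
  932^0=1  932^1=932  932^2=931
So 932^2 ≡ 931 (mod 1297), giving x = 2.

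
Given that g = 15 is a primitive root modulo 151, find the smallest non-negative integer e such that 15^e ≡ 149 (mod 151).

115

Baby-step giant-step with m = ceil(sqrt(150)) = 13.
Baby table (15^j mod 151 for j=0..12):
  0:1  1:15  2:74  3:53  4:40  5:147  6:91  7:6
  8:90  9:142  10:16  11:89  12:127
Giant step factor: 15^(-13) ≡ 13 (mod 151).
Scan 149·13^i mod 151 for i = 0, 1, …:
  i=0: 149   i=1: 125   i=2: 115   i=3: 136
  i=4: 107   i=5: 32   i=6: 114   i=7: 123
  i=8: 89
Match at i=8, j=11: e = 8·13 + 11 = 115.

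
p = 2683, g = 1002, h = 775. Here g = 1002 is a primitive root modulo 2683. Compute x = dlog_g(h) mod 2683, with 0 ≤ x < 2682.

Baby-step giant-step with m = ceil(sqrt(2682)) = 52.
Baby table (1002^j mod 2683 for j=0..51):
  0:1  1:1002  2:562  3:2377  4:1933  5:2423  6:2414  7:1445
  8:1753  9:1824  10:525  11:182  12:2603  13:330  14:651  15:333
  16:974  17:2019  18:56  19:2452  20:1959  21:1645  22:928  23:1538
  24:1034  25:430  26:1580  27:190  28:2570  29:2143  30:886  31:2382
  32:1577  33:2550  34:884  35:378  36:453  37:479  38:2384  39:898
  40:991  41:272  42:1561  43:2616  44:2624  45:2591  46:1721  47:1956
  48:1322  49:1925  50:2456  51:601
Giant step factor: 1002^(-52) ≡ 51 (mod 2683).
Scan 775·51^i mod 2683 for i = 0, 1, …:
  i=0: 775   i=1: 1963   i=2: 842   i=3: 14
  i=4: 714   i=5: 1535   i=6: 478   i=7: 231
  i=8: 1049   i=9: 2522     …   i=32: 1560
  i=33: 1753
Match at i=33, j=8: x = 33·52 + 8 = 1724.

1724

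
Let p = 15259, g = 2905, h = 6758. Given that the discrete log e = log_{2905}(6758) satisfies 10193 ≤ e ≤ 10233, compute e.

Compute 2905^10193 mod 15259 = 5616, then multiply by 2905 repeatedly:
  2905^10193=5616  2905^10194=2609  2905^10195=10681  2905^10196=6758
Found 6758 at exponent 10196.

10196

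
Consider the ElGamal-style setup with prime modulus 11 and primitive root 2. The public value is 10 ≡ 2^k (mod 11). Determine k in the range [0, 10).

5

Successive powers of 2 modulo 11:
  2^0=1  2^1=2  2^2=4  2^3=8  2^4=5  2^5=10
So 2^5 ≡ 10 (mod 11), giving k = 5.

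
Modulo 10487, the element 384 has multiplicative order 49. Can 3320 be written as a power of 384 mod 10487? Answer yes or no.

no

3320 ∈ ⟨384⟩ iff 3320^49 ≡ 1 (mod 10487), since |⟨384⟩| = 49.
3320^49 mod 10487 = 3481.
Since 3481 ≠ 1, 3320 does not lie in the subgroup.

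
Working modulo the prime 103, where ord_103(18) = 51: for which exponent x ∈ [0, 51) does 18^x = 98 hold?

23

Successive powers of 18 modulo 103:
  18^0=1  18^1=18  18^2=15  18^3=64  18^4=19  18^5=33
  18^6=79  18^7=83  18^8=52  18^9=9  18^10=59  18^11=32
  18^12=61  18^13=68  18^14=91  18^15=93  18^16=26  18^17=56
  18^18=81  18^19=16  18^20=82  18^21=34  18^22=97  18^23=98
So 18^23 ≡ 98 (mod 103), giving x = 23.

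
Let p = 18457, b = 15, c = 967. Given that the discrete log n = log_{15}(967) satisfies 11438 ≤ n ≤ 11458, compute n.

11448

Compute 15^11438 mod 18457 = 10611, then multiply by 15 repeatedly:
  15^11438=10611  15^11439=11509  15^11440=6522  15^11441=5545  15^11442=9347
  15^11443=11006  15^11444=17434  15^11445=3112  15^11446=9766  15^11447=17291
  15^11448=967
Found 967 at exponent 11448.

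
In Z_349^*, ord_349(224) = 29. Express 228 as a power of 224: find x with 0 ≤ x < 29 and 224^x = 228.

Successive powers of 224 modulo 349:
  224^0=1  224^1=224  224^2=269  224^3=228
So 224^3 ≡ 228 (mod 349), giving x = 3.

3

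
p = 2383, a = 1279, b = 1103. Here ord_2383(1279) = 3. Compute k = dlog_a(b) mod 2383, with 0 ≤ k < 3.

2

Successive powers of 1279 modulo 2383:
  1279^0=1  1279^1=1279  1279^2=1103
So 1279^2 ≡ 1103 (mod 2383), giving k = 2.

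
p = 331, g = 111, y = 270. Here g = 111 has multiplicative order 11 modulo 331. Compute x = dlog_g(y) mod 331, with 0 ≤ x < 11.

Successive powers of 111 modulo 331:
  111^0=1  111^1=111  111^2=74  111^3=270
So 111^3 ≡ 270 (mod 331), giving x = 3.

3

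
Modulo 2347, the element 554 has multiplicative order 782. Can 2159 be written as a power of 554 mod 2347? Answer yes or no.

2159 ∈ ⟨554⟩ iff 2159^782 ≡ 1 (mod 2347), since |⟨554⟩| = 782.
2159^782 mod 2347 = 1062.
Since 1062 ≠ 1, 2159 does not lie in the subgroup.

no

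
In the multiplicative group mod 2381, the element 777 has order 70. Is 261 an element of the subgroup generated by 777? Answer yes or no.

261 ∈ ⟨777⟩ iff 261^70 ≡ 1 (mod 2381), since |⟨777⟩| = 70.
261^70 mod 2381 = 1047.
Since 1047 ≠ 1, 261 does not lie in the subgroup.

no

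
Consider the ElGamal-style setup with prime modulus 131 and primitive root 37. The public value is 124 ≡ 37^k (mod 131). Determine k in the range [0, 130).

61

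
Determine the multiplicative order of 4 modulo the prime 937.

The order of 4 must divide p − 1 = 936 = 2^3 · 3^2 · 13.
Divisors: 1, 2, 3, 4, 6, 8, 9, 12, 13, 18, 24, 26, 36, 39, 52, 72, 78, 104, 117, 156, 234, 312, 468, 936.
Check each in increasing order: 4^1 ≡ 4;  4^2 ≡ 16;  4^3 ≡ 64;  4^4 ≡ 256;  4^6 ≡ 348;  4^8 ≡ 883;  4^9 ≡ 721;  4^12 ≡ 231;  4^13 ≡ 924;  4^18 ≡ 743;  4^24 ≡ 889;  4^26 ≡ 169;  4^36 ≡ 156;  4^39 ≡ 614;  4^52 ≡ 451;  4^72 ≡ 911;  4^78 ≡ 322;  4^104 ≡ 72;  4^117 ≡ 1.
Smallest exponent giving 1 is 117.

117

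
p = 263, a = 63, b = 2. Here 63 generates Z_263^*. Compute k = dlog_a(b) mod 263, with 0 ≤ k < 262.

64

Baby-step giant-step with m = ceil(sqrt(262)) = 17.
Baby table (63^j mod 263 for j=0..16):
  0:1  1:63  2:24  3:197  4:50  5:257  6:148  7:119
  8:133  9:226  10:36  11:164  12:75  13:254  14:222  15:47
  16:68
Giant step factor: 63^(-17) ≡ 45 (mod 263).
Scan 2·45^i mod 263 for i = 0, 1, …:
  i=0: 2   i=1: 90   i=2: 105   i=3: 254
Match at i=3, j=13: k = 3·17 + 13 = 64.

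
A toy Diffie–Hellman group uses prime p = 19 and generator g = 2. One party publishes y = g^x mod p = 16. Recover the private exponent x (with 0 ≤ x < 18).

4

Successive powers of 2 modulo 19:
  2^0=1  2^1=2  2^2=4  2^3=8  2^4=16
So 2^4 ≡ 16 (mod 19), giving x = 4.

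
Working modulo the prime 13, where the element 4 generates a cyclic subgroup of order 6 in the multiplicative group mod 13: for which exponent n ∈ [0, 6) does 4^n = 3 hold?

Successive powers of 4 modulo 13:
  4^0=1  4^1=4  4^2=3
So 4^2 ≡ 3 (mod 13), giving n = 2.

2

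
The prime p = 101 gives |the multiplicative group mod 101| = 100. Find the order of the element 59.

100

The order of 59 must divide p − 1 = 100 = 2^2 · 5^2.
Divisors: 1, 2, 4, 5, 10, 20, 25, 50, 100.
Check each in increasing order: 59^1 ≡ 59;  59^2 ≡ 47;  59^4 ≡ 88;  59^5 ≡ 41;  59^10 ≡ 65;  59^20 ≡ 84;  59^25 ≡ 10;  59^50 ≡ 100;  59^100 ≡ 1.
Smallest exponent giving 1 is 100.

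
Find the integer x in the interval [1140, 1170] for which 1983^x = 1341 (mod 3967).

1141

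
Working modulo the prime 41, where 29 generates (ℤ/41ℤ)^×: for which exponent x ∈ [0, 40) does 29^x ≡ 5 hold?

Successive powers of 29 modulo 41:
  29^0=1  29^1=29  29^2=21  29^3=35  29^4=31  29^5=38
  29^6=36  29^7=19  29^8=18  29^9=30  29^10=9  29^11=15
  29^12=25  29^13=28  29^14=33  29^15=14  29^16=37  29^17=7
  29^18=39  29^19=24  29^20=40  29^21=12  29^22=20  29^23=6
  29^24=10  29^25=3  29^26=5
So 29^26 ≡ 5 (mod 41), giving x = 26.

26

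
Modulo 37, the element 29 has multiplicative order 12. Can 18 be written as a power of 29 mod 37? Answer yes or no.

no

⟨29⟩ has order 12; its elements mod 37 are {1, 6, 8, 10, 11, 14, 23, 26, 27, 29, 31, 36}.
18 is not in this set.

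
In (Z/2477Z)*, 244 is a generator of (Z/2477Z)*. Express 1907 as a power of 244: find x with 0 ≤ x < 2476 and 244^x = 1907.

111

Baby-step giant-step with m = ceil(sqrt(2476)) = 50.
Baby table (244^j mod 2477 for j=0..49):
  0:1  1:244  2:88  3:1656  4:313  5:2062  6:297  7:635
  8:1366  9:1386  10:1312  11:595  12:1514  13:343  14:1951  15:460
  16:775  17:848  18:1321  19:314  20:2306  21:385  22:2291  23:1679
  24:971  25:1609  26:1230  27:403  28:1729  29:786  30:1055  31:2289
  32:1191  33:795  34:774  35:604  36:1233  37:1135  38:1993  39:800
  40:1994  41:1044  42:2082  43:223  44:2395  45:2285  46:215  47:443
  48:1581  49:1829
Giant step factor: 244^(-50) ≡ 1304 (mod 2477).
Scan 1907·1304^i mod 2477 for i = 0, 1, …:
  i=0: 1907   i=1: 2297   i=2: 595
Match at i=2, j=11: x = 2·50 + 11 = 111.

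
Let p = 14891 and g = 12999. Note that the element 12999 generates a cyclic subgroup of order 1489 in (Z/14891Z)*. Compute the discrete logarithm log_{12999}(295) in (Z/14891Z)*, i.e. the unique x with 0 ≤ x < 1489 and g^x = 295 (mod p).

Baby-step giant-step with m = ceil(sqrt(1489)) = 39.
Baby table (12999^j mod 14891 for j=0..38):
  0:1  1:12999  2:5824  3:332  4:12169  5:12629  6:5987  7:4647
  8:8457  9:7181  10:9031  11:8216  12:1532  13:5201  14:2659  15:2330
  16:14267  17:4219  18:14119  19:1306  20:954  21:11734  22:1753  23:4017
  24:9137  25:1247  26:8345  27:10611  28:11947  29:814  30:8576  31:5398
  32:2210  33:3051  34:5216  35:4061  36:344  37:4356  38:8062
Giant step factor: 12999^(-39) ≡ 6934 (mod 14891).
Scan 295·6934^i mod 14891 for i = 0, 1, …:
  i=0: 295   i=1: 5463   i=2: 12629
Match at i=2, j=5: x = 2·39 + 5 = 83.

83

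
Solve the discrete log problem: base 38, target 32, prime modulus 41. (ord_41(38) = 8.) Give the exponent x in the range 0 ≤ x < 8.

6

Successive powers of 38 modulo 41:
  38^0=1  38^1=38  38^2=9  38^3=14  38^4=40  38^5=3
  38^6=32
So 38^6 ≡ 32 (mod 41), giving x = 6.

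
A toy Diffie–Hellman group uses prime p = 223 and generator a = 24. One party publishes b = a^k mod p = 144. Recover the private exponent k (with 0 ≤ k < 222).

218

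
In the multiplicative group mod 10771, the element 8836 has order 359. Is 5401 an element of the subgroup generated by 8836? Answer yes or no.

5401 ∈ ⟨8836⟩ iff 5401^359 ≡ 1 (mod 10771), since |⟨8836⟩| = 359.
5401^359 mod 10771 = 3873.
Since 3873 ≠ 1, 5401 does not lie in the subgroup.

no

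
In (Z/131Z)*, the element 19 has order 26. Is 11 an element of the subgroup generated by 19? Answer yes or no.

11 ∈ ⟨19⟩ iff 11^26 ≡ 1 (mod 131), since |⟨19⟩| = 26.
11^26 mod 131 = 53.
Since 53 ≠ 1, 11 does not lie in the subgroup.

no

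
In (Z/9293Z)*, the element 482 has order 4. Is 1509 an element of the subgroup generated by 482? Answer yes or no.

no

⟨482⟩ has order 4; its elements mod 9293 are {1, 482, 8811, 9292}.
1509 is not in this set.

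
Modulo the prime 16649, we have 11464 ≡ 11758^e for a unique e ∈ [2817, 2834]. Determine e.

2821

Compute 11758^2817 mod 16649 = 16625, then multiply by 11758 repeatedly:
  11758^2817=16625  11758^2818=841  11758^2819=15621  11758^2820=16599  11758^2821=11464
Found 11464 at exponent 2821.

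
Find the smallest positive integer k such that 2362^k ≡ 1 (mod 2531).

2530

The order of 2362 must divide p − 1 = 2530 = 2 · 5 · 11 · 23.
Divisors: 1, 2, 5, 10, 11, 22, 23, 46, 55, 110, 115, 230, 253, 506, 1265, 2530.
Check each in increasing order: 2362^1 ≡ 2362;  2362^2 ≡ 720;  2362^5 ≡ 965;  2362^10 ≡ 2348;  2362^11 ≡ 555;  2362^22 ≡ 1774;  2362^23 ≡ 1383;  2362^46 ≡ 1784;  2362^55 ≡ 1797;  2362^110 ≡ 2184;  2362^115 ≡ 1768;  2362^230 ≡ 39;  2362^253 ≡ 786;  2362^506 ≡ 232;  2362^1265 ≡ 2530;  2362^2530 ≡ 1.
Smallest exponent giving 1 is 2530.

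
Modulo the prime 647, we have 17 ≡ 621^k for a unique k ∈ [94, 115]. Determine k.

Compute 621^94 mod 647 = 246, then multiply by 621 repeatedly:
  621^94=246  621^95=74  621^96=17
Found 17 at exponent 96.

96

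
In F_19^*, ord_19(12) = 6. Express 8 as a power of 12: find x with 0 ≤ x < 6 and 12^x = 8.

Successive powers of 12 modulo 19:
  12^0=1  12^1=12  12^2=11  12^3=18  12^4=7  12^5=8
So 12^5 ≡ 8 (mod 19), giving x = 5.

5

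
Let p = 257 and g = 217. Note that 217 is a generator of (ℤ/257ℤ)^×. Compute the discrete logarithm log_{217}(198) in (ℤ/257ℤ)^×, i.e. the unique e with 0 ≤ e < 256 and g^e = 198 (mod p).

90

Baby-step giant-step with m = ceil(sqrt(256)) = 16.
Baby table (217^j mod 257 for j=0..15):
  0:1  1:217  2:58  3:250  4:23  5:108  6:49  7:96
  8:15  9:171  10:99  11:152  12:88  13:78  14:221  15:155
Giant step factor: 217^(-16) ≡ 8 (mod 257).
Scan 198·8^i mod 257 for i = 0, 1, …:
  i=0: 198   i=1: 42   i=2: 79   i=3: 118
  i=4: 173   i=5: 99
Match at i=5, j=10: e = 5·16 + 10 = 90.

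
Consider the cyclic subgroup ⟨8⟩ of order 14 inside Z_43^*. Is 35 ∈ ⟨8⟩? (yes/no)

35 ∈ ⟨8⟩ iff 35^14 ≡ 1 (mod 43), since |⟨8⟩| = 14.
35^14 mod 43 = 1.
Since 1 = 1, 35 lies in the subgroup.

yes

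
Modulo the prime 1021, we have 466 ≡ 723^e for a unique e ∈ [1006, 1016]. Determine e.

Compute 723^1006 mod 1021 = 704, then multiply by 723 repeatedly:
  723^1006=704  723^1007=534  723^1008=144  723^1009=991  723^1010=772
  723^1011=690  723^1012=622  723^1013=466
Found 466 at exponent 1013.

1013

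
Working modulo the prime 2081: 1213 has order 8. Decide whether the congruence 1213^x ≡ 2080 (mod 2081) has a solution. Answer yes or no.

yes

2080 ∈ ⟨1213⟩ iff 2080^8 ≡ 1 (mod 2081), since |⟨1213⟩| = 8.
2080^8 mod 2081 = 1.
Since 1 = 1, 2080 lies in the subgroup.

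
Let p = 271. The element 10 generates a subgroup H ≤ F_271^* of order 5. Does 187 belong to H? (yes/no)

yes

⟨10⟩ has order 5; its elements mod 271 are {1, 10, 100, 187, 244}.
187 is in this set.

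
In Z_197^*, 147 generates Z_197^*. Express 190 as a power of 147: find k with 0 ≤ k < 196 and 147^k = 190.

124

Baby-step giant-step with m = ceil(sqrt(196)) = 14.
Baby table (147^j mod 197 for j=0..13):
  0:1  1:147  2:136  3:95  4:175  5:115  6:160  7:77
  8:90  9:31  10:26  11:79  12:187  13:106
Giant step factor: 147^(-14) ≡ 83 (mod 197).
Scan 190·83^i mod 197 for i = 0, 1, …:
  i=0: 190   i=1: 10   i=2: 42   i=3: 137
  i=4: 142   i=5: 163   i=6: 133   i=7: 7
  i=8: 187
Match at i=8, j=12: k = 8·14 + 12 = 124.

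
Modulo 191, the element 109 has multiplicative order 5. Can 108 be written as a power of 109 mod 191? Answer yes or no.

no

⟨109⟩ has order 5; its elements mod 191 are {1, 39, 49, 109, 184}.
108 is not in this set.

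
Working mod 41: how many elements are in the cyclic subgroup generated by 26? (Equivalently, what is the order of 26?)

40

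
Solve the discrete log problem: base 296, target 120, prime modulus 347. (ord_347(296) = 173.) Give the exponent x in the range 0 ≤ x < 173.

Baby-step giant-step with m = ceil(sqrt(173)) = 14.
Baby table (296^j mod 347 for j=0..13):
  0:1  1:296  2:172  3:250  4:89  5:319  6:40  7:42
  8:287  9:284  10:90  11:268  12:212  13:292
Giant step factor: 296^(-14) ≡ 12 (mod 347).
Scan 120·12^i mod 347 for i = 0, 1, …:
  i=0: 120   i=1: 52   i=2: 277   i=3: 201
  i=4: 330   i=5: 143   i=6: 328   i=7: 119
  i=8: 40
Match at i=8, j=6: x = 8·14 + 6 = 118.

118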